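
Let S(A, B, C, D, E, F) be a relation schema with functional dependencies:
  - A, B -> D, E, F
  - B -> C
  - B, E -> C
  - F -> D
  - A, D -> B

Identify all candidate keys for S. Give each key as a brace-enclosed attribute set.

{A, B}, {A, D}, {A, F}

Attributes never on any right-hand side: {A} — every candidate key must contain it.
{A, B}⁺ = {A, B, C, D, E, F}, which is every attribute, so {A, B} is a candidate key.
{A, D}⁺ = {A, B, C, D, E, F}, which is every attribute, so {A, D} is a candidate key.
{A, F}⁺ = {A, B, C, D, E, F}, which is every attribute, so {A, F} is a candidate key.
Any other superkey properly contains one of these, so there are no further candidate keys.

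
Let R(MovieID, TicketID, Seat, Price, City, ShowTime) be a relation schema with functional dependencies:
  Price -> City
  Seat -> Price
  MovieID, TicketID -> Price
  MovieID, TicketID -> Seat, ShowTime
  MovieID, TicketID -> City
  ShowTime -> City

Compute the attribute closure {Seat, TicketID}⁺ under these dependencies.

{City, Price, Seat, TicketID}

Start with {Seat, TicketID}.
Seat -> Price applies; add {Price} → now {Price, Seat, TicketID}.
Price -> City applies; add {City} → now {City, Price, Seat, TicketID}.
No further FD applies.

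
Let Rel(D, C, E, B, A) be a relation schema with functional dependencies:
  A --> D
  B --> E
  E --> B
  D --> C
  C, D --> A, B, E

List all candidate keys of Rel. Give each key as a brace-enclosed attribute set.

{A}, {D}

{A} is a candidate key since {A}⁺ = {A, B, C, D, E} covers every attribute.
{D} is a candidate key since {D}⁺ = {A, B, C, D, E} covers every attribute.
Any other superkey properly contains one of these, so there are no further candidate keys.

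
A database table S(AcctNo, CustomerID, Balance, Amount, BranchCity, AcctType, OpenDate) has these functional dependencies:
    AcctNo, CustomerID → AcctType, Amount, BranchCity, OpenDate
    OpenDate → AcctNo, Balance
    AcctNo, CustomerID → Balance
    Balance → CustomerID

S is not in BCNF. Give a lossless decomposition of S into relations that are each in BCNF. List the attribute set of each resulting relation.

{AcctNo, AcctType, Amount, Balance, BranchCity, OpenDate}; {Balance, CustomerID}

Candidate keys of the original relation: {AcctNo, Balance}, {AcctNo, CustomerID}, {OpenDate}.
In {AcctNo, AcctType, Amount, Balance, BranchCity, CustomerID, OpenDate}, {Balance} is not a superkey ({Balance}⁺ restricted to this set is {Balance, CustomerID}), so split on Balance → CustomerID into {Balance, CustomerID} and {AcctNo, AcctType, Amount, Balance, BranchCity, OpenDate}.
{Balance, CustomerID} has no BCNF violation.
{AcctNo, AcctType, Amount, Balance, BranchCity, OpenDate} has no BCNF violation.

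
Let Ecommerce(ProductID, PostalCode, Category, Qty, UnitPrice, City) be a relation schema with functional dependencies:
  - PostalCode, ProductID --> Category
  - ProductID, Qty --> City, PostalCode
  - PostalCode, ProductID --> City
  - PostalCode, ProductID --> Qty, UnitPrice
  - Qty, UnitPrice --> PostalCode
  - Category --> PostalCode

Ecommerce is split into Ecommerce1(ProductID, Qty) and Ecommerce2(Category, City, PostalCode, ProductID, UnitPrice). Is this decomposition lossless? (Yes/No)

The shared attributes are {ProductID} and {ProductID}⁺ = {ProductID}.
Neither Ecommerce1 nor Ecommerce2 is contained in that closure, so the decomposition is lossy.

No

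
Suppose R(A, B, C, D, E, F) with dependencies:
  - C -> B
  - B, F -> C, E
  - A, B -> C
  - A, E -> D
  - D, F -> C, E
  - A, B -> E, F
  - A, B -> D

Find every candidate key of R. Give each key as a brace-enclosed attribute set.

No FD produces {A}, so it must be in every candidate key.
{A, B}⁺ = {A, B, C, D, E, F} — all of the relation — so {A, B} is a candidate key.
{A, C}⁺ = {A, B, C, D, E, F} — all of the relation — so {A, C} is a candidate key.
{A, D, F}⁺ = {A, B, C, D, E, F} — all of the relation — so {A, D, F} is a candidate key.
{A, E, F}⁺ = {A, B, C, D, E, F} — all of the relation — so {A, E, F} is a candidate key.
No proper subset of any of these is a key, and no other minimal superkey exists.

{A, B}, {A, C}, {A, D, F}, {A, E, F}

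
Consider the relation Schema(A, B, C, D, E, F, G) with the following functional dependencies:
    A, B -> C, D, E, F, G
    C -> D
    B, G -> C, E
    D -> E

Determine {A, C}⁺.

{A, C, D, E}

Start with {A, C}.
C -> D applies; add {D} → now {A, C, D}.
D -> E applies; add {E} → now {A, C, D, E}.
No further FD applies.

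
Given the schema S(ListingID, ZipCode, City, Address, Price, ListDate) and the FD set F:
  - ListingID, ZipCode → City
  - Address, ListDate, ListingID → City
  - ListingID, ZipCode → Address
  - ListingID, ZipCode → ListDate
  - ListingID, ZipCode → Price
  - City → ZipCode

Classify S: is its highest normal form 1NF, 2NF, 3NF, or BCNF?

Candidate keys: {Address, ListDate, ListingID}, {City, ListingID}, {ListingID, ZipCode}. Prime attributes: {Address, City, ListDate, ListingID, ZipCode}.
City → ZipCode breaks BCNF: {City}⁺ = {City, ZipCode}, so {City} is not a superkey.
Its right-hand attributes {ZipCode} are all prime, as are those of every other non-superkey FD — the relation is in 3NF.

3NF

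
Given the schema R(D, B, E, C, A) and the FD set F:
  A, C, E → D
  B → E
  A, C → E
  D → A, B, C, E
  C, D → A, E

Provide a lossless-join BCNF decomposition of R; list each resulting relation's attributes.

Candidate keys of the original relation: {A, C}, {D}.
In {A, B, C, D, E}, {B} is not a superkey ({B}⁺ restricted to this set is {B, E}), so split on B → E into {B, E} and {A, B, C, D}.
{B, E} is in BCNF.
{A, B, C, D} is in BCNF.

{A, B, C, D}; {B, E}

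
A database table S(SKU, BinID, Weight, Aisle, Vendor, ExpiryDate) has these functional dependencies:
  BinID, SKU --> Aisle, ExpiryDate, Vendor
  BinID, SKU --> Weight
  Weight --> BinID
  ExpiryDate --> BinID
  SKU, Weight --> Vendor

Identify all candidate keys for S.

{BinID, SKU}, {ExpiryDate, SKU}, {SKU, Weight}

No FD produces {SKU}, so it must be in every candidate key.
Closure of {BinID, SKU} is {Aisle, BinID, ExpiryDate, SKU, Vendor, Weight}, the whole schema; {BinID, SKU} is a candidate key.
Closure of {ExpiryDate, SKU} is {Aisle, BinID, ExpiryDate, SKU, Vendor, Weight}, the whole schema; {ExpiryDate, SKU} is a candidate key.
Closure of {SKU, Weight} is {Aisle, BinID, ExpiryDate, SKU, Vendor, Weight}, the whole schema; {SKU, Weight} is a candidate key.
No proper subset of any of these is a key, and no other minimal superkey exists.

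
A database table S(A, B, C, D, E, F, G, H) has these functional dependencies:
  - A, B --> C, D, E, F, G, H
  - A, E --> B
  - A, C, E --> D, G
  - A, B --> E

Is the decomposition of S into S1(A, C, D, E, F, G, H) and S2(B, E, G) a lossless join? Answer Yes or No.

S1 ∩ S2 = {E, G}; its closure under F is {E, G}.
S1 ⊄ {E, G} and S2 ⊄ {E, G}, so the split is lossy.

No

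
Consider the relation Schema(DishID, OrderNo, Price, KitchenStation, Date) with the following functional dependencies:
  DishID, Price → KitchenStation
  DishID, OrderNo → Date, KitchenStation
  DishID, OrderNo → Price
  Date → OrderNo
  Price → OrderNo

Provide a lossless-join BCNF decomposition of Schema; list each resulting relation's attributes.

{Date, DishID, KitchenStation, Price}; {Date, OrderNo}

Candidate keys of the original relation: {Date, DishID}, {DishID, OrderNo}, {DishID, Price}.
In {Date, DishID, KitchenStation, OrderNo, Price}, {Date} is not a superkey ({Date}⁺ restricted to this set is {Date, OrderNo}), so split on Date → OrderNo into {Date, OrderNo} and {Date, DishID, KitchenStation, Price}.
{Date, OrderNo}: every determinant is a superkey — BCNF.
{Date, DishID, KitchenStation, Price}: every determinant is a superkey — BCNF.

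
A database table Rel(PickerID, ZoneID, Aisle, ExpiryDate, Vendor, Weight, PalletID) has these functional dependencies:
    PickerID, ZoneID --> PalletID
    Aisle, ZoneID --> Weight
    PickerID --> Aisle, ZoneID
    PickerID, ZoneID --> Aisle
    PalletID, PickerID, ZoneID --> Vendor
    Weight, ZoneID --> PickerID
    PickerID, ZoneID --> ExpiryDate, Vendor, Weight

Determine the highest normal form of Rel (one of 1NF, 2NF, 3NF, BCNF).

BCNF

Candidate keys: {Aisle, ZoneID}, {PickerID}, {Weight, ZoneID}. Prime attributes: {Aisle, PickerID, Weight, ZoneID}.
Each dependency's left side is a superkey — BCNF holds.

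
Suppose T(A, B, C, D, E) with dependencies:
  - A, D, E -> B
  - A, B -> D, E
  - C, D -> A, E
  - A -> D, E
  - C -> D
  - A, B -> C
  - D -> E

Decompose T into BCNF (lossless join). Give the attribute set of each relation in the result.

Candidate keys of the original relation: {A}, {C}.
Within {A, B, C, D, E}: {D}⁺ ∩ {A, B, C, D, E} = {D, E}, not the whole set, so D -> E violates BCNF; decompose into {D, E} and {A, B, C, D}.
{D, E} is in BCNF.
{A, B, C, D} is in BCNF.

{A, B, C, D}; {D, E}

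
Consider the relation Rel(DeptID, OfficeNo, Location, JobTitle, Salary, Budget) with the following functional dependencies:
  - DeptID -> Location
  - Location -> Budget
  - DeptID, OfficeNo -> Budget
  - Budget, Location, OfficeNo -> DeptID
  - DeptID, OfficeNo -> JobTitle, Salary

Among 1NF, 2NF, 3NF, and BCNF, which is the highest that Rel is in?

1NF

Candidate keys: {DeptID, OfficeNo}, {Location, OfficeNo}. Prime attributes: {DeptID, Location, OfficeNo}.
For DeptID -> Location we have {DeptID}⁺ = {Budget, DeptID, Location}; {DeptID} is not a superkey, so BCNF fails.
Location -> Budget has non-prime {Budget} on the right and a non-superkey on the left, so 3NF fails.
The proper key subset {DeptID} of {DeptID, OfficeNo} determines non-prime {Budget}, so the relation is not even in 2NF.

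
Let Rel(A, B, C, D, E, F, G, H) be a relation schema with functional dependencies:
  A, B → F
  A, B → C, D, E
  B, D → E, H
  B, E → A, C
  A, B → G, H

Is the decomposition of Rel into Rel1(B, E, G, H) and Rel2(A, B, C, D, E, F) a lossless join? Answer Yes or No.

Yes

Rel1 ∩ Rel2 = {B, E}; its closure under F is {A, B, C, D, E, F, G, H}.
Since Rel1 ⊆ {A, B, C, D, E, F, G, H}, the intersection is a superkey of Rel1; the decomposition is lossless.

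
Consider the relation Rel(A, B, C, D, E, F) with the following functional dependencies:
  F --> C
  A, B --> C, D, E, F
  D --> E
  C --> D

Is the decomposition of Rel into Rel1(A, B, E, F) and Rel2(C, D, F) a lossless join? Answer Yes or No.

The shared attributes are {F} and {F}⁺ = {C, D, E, F}.
This includes all of Rel2, so the common attributes are a superkey of Rel2 — the join is lossless.

Yes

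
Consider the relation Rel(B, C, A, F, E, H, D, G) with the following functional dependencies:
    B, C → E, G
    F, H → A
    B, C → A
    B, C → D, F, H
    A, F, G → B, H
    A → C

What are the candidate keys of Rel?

{A, B}, {A, F, G}, {B, C}, {B, F, H}, {F, G, H}

{A, B} is a candidate key since {A, B}⁺ = {A, B, C, D, E, F, G, H} covers every attribute.
{B, C} is a candidate key since {B, C}⁺ = {A, B, C, D, E, F, G, H} covers every attribute.
{A, F, G} is a candidate key since {A, F, G}⁺ = {A, B, C, D, E, F, G, H} covers every attribute.
{B, F, H} is a candidate key since {B, F, H}⁺ = {A, B, C, D, E, F, G, H} covers every attribute.
{F, G, H} is a candidate key since {F, G, H}⁺ = {A, B, C, D, E, F, G, H} covers every attribute.
Any other superkey properly contains one of these, so there are no further candidate keys.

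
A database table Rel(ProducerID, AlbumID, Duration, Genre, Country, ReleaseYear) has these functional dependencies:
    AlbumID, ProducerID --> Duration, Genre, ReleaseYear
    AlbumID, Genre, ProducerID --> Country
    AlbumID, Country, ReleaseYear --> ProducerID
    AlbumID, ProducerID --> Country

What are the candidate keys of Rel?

{AlbumID, Country, ReleaseYear}, {AlbumID, ProducerID}

{AlbumID} never appears on the right of any FD, so every key must include it.
Closure of {AlbumID, ProducerID} is {AlbumID, Country, Duration, Genre, ProducerID, ReleaseYear}, the whole schema; {AlbumID, ProducerID} is a candidate key.
Closure of {AlbumID, Country, ReleaseYear} is {AlbumID, Country, Duration, Genre, ProducerID, ReleaseYear}, the whole schema; {AlbumID, Country, ReleaseYear} is a candidate key.
These are minimal and exhaustive — every other superkey contains one of them.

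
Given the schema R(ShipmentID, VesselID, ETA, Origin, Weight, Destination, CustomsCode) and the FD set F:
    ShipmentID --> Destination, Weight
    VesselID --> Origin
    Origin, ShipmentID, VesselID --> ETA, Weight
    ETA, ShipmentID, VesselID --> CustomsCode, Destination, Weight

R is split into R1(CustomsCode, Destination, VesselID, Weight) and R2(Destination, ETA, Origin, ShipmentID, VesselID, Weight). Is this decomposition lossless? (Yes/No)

The shared attributes are {Destination, VesselID, Weight} and {Destination, VesselID, Weight}⁺ = {Destination, Origin, VesselID, Weight}.
Neither R1 nor R2 is contained in that closure, so the decomposition is lossy.

No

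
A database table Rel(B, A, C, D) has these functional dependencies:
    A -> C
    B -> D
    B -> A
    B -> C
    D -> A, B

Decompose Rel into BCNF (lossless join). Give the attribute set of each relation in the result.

{A, B, D}; {A, C}

Candidate keys of the original relation: {B}, {D}.
{A, B, C, D}: {A} determines {A, C} here but is not a superkey — split on A -> C, giving {A, C} and {A, B, D}.
{A, C}: every determinant is a superkey — BCNF.
{A, B, D}: every determinant is a superkey — BCNF.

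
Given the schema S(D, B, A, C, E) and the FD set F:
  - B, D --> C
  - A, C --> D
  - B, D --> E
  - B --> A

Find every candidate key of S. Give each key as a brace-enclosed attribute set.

{B, C}, {B, D}

{B} never appears on the right of any FD, so every key must include it.
{B, C}⁺ = {A, B, C, D, E}, which is every attribute, so {B, C} is a candidate key.
{B, D}⁺ = {A, B, C, D, E}, which is every attribute, so {B, D} is a candidate key.
No proper subset of any of these is a key, and no other minimal superkey exists.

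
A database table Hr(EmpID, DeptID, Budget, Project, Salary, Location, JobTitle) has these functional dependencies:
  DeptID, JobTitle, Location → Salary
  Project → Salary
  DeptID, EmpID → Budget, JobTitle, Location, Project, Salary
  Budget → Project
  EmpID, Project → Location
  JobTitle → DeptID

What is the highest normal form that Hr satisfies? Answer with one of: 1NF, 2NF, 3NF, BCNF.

2NF

Candidate keys: {DeptID, EmpID}, {EmpID, JobTitle}. Prime attributes: {DeptID, EmpID, JobTitle}.
DeptID, JobTitle, Location → Salary breaks BCNF: {DeptID, JobTitle, Location}⁺ = {DeptID, JobTitle, Location, Salary}, so {DeptID, JobTitle, Location} is not a superkey.
Because {Salary} is non-prime and the left side of DeptID, JobTitle, Location → Salary is not a superkey, the relation is not in 3NF.
No proper subset of a key has a non-prime attribute in its closure, so there is no partial dependency; 2NF holds.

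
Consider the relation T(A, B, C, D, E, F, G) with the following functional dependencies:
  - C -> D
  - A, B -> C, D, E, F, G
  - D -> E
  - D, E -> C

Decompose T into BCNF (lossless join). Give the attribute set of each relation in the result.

Candidate key of the original relation: {A, B}.
In {A, B, C, D, E, F, G}, {C} is not a superkey ({C}⁺ restricted to this set is {C, D, E}), so split on C -> D, E into {C, D, E} and {A, B, C, F, G}.
{C, D, E} is in BCNF.
{A, B, C, F, G} is in BCNF.

{A, B, C, F, G}; {C, D, E}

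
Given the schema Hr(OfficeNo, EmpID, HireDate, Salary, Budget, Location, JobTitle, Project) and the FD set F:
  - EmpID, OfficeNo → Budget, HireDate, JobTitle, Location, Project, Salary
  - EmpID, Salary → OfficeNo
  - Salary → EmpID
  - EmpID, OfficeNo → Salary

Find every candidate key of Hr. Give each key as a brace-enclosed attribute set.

{Salary} is a candidate key since {Salary}⁺ = {Budget, EmpID, HireDate, JobTitle, Location, OfficeNo, Project, Salary} covers every attribute.
{EmpID, OfficeNo} is a candidate key since {EmpID, OfficeNo}⁺ = {Budget, EmpID, HireDate, JobTitle, Location, OfficeNo, Project, Salary} covers every attribute.
These are minimal and exhaustive — every other superkey contains one of them.

{EmpID, OfficeNo}, {Salary}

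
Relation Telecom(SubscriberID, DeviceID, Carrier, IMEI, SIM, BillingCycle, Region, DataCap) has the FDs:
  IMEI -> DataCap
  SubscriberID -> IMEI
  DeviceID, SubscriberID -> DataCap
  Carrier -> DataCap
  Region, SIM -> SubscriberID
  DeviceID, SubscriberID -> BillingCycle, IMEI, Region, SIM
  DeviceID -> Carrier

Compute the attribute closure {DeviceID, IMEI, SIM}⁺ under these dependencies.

{Carrier, DataCap, DeviceID, IMEI, SIM}

Start with {DeviceID, IMEI, SIM}.
IMEI -> DataCap applies; add {DataCap} → now {DataCap, DeviceID, IMEI, SIM}.
DeviceID -> Carrier applies; add {Carrier} → now {Carrier, DataCap, DeviceID, IMEI, SIM}.
No further FD applies.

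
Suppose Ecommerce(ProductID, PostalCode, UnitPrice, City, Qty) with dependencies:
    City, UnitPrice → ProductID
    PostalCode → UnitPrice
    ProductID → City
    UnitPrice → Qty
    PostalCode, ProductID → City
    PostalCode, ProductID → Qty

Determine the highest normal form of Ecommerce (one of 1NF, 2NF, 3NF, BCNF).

Candidate keys: {City, PostalCode}, {PostalCode, ProductID}. Prime attributes: {City, PostalCode, ProductID}.
For City, UnitPrice → ProductID we have {City, UnitPrice}⁺ = {City, ProductID, Qty, UnitPrice}; {City, UnitPrice} is not a superkey, so BCNF fails.
Because {UnitPrice} is non-prime and the left side of PostalCode → UnitPrice is not a superkey, the relation is not in 3NF.
Since {PostalCode} ⊂ {City, PostalCode} and {PostalCode}⁺ ⊇ {Qty, UnitPrice} with {Qty, UnitPrice} non-prime, there is a partial dependency; 2NF fails.

1NF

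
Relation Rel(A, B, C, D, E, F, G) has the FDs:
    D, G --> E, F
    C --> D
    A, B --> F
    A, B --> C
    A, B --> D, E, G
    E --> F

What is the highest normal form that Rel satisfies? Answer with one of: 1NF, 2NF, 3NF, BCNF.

Candidate key: {A, B}. Prime attributes: {A, B}.
D, G --> E, F: {D, G}⁺ = {D, E, F, G}, which is not all of the attributes, so the left side is not a superkey — BCNF is violated.
D, G --> E, F determines the non-prime attributes {E, F} from a non-superkey — 3NF is violated.
Checking every proper subset of each key, none determines a non-prime attribute — 2NF is satisfied.

2NF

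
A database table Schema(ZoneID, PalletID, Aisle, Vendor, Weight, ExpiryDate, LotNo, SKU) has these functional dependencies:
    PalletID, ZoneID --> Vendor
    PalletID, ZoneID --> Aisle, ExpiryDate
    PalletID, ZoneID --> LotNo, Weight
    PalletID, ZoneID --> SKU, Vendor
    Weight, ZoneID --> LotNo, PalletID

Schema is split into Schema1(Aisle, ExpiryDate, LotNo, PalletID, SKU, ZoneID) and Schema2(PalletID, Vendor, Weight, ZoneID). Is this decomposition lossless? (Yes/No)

The shared attributes are {PalletID, ZoneID} and {PalletID, ZoneID}⁺ = {Aisle, ExpiryDate, LotNo, PalletID, SKU, Vendor, Weight, ZoneID}.
Schema1 is contained in that closure, so Schema1 ∩ Schema2 --> Schema1 holds and the join is lossless.

Yes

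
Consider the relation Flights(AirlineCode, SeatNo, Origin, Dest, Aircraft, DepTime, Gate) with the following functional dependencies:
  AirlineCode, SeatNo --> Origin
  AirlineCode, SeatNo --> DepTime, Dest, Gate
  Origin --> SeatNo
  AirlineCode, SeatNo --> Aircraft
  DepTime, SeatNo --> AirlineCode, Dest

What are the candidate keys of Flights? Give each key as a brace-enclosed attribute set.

{AirlineCode, Origin}, {AirlineCode, SeatNo}, {DepTime, Origin}, {DepTime, SeatNo}

{AirlineCode, Origin}⁺ = {Aircraft, AirlineCode, DepTime, Dest, Gate, Origin, SeatNo} — all of the relation — so {AirlineCode, Origin} is a candidate key.
{AirlineCode, SeatNo}⁺ = {Aircraft, AirlineCode, DepTime, Dest, Gate, Origin, SeatNo} — all of the relation — so {AirlineCode, SeatNo} is a candidate key.
{DepTime, Origin}⁺ = {Aircraft, AirlineCode, DepTime, Dest, Gate, Origin, SeatNo} — all of the relation — so {DepTime, Origin} is a candidate key.
{DepTime, SeatNo}⁺ = {Aircraft, AirlineCode, DepTime, Dest, Gate, Origin, SeatNo} — all of the relation — so {DepTime, SeatNo} is a candidate key.
No proper subset of any of these is a key, and no other minimal superkey exists.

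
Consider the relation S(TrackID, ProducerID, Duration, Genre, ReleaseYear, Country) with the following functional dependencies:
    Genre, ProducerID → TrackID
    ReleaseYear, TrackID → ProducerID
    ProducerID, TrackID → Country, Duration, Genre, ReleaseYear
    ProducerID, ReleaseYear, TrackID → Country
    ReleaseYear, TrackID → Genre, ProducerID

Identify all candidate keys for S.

{Genre, ProducerID}⁺ = {Country, Duration, Genre, ProducerID, ReleaseYear, TrackID}, which is every attribute, so {Genre, ProducerID} is a candidate key.
{ProducerID, TrackID}⁺ = {Country, Duration, Genre, ProducerID, ReleaseYear, TrackID}, which is every attribute, so {ProducerID, TrackID} is a candidate key.
{ReleaseYear, TrackID}⁺ = {Country, Duration, Genre, ProducerID, ReleaseYear, TrackID}, which is every attribute, so {ReleaseYear, TrackID} is a candidate key.
Any other superkey properly contains one of these, so there are no further candidate keys.

{Genre, ProducerID}, {ProducerID, TrackID}, {ReleaseYear, TrackID}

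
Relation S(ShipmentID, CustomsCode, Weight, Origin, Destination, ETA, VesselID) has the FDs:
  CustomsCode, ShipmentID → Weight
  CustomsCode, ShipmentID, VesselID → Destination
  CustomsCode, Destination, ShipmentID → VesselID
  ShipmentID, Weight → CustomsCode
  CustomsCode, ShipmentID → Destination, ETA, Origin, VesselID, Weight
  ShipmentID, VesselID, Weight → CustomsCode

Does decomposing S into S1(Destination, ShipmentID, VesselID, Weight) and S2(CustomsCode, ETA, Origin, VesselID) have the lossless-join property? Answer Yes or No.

No

The shared attributes are {VesselID} and {VesselID}⁺ = {VesselID}.
The closure covers neither S1 nor S2 entirely; the join is not lossless.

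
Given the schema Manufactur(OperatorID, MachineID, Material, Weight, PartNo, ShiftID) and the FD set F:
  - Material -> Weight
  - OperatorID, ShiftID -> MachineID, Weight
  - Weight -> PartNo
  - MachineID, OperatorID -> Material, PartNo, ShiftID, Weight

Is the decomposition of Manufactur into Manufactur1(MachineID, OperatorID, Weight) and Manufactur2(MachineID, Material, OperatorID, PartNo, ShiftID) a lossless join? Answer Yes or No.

Yes

The shared attributes are {MachineID, OperatorID} and {MachineID, OperatorID}⁺ = {MachineID, Material, OperatorID, PartNo, ShiftID, Weight}.
Since Manufactur1 ⊆ {MachineID, Material, OperatorID, PartNo, ShiftID, Weight}, the intersection is a superkey of Manufactur1; the decomposition is lossless.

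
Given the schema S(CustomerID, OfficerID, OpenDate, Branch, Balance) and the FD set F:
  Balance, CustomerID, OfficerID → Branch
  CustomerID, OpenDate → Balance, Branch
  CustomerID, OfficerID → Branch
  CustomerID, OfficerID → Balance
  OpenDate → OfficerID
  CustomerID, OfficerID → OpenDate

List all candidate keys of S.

Attributes never on any right-hand side: {CustomerID} — every candidate key must contain it.
{CustomerID, OfficerID} is a candidate key since {CustomerID, OfficerID}⁺ = {Balance, Branch, CustomerID, OfficerID, OpenDate} covers every attribute.
{CustomerID, OpenDate} is a candidate key since {CustomerID, OpenDate}⁺ = {Balance, Branch, CustomerID, OfficerID, OpenDate} covers every attribute.
These are minimal and exhaustive — every other superkey contains one of them.

{CustomerID, OfficerID}, {CustomerID, OpenDate}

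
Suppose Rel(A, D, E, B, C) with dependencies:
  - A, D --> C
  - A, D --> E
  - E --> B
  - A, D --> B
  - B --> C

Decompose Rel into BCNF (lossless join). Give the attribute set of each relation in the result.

Candidate key of the original relation: {A, D}.
In {A, B, C, D, E}, {E} is not a superkey ({E}⁺ restricted to this set is {B, C, E}), so split on E --> B, C into {B, C, E} and {A, D, E}.
In {B, C, E}, {B} is not a superkey ({B}⁺ restricted to this set is {B, C}), so split on B --> C into {B, C} and {B, E}.
{B, C} has no BCNF violation.
{B, E} has no BCNF violation.
{A, D, E} has no BCNF violation.

{A, D, E}; {B, C}; {B, E}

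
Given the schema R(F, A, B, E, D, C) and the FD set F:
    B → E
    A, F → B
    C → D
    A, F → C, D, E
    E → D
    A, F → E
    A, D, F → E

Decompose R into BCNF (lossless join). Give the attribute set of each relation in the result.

{A, B, C, F}; {B, E}; {D, E}

Candidate key of the original relation: {A, F}.
{A, B, C, D, E, F}: {B} determines {B, D, E} here but is not a superkey — split on B → D, E, giving {B, D, E} and {A, B, C, F}.
{B, D, E}: {E} determines {D, E} here but is not a superkey — split on E → D, giving {D, E} and {B, E}.
{D, E} has no BCNF violation.
{B, E} has no BCNF violation.
{A, B, C, F} has no BCNF violation.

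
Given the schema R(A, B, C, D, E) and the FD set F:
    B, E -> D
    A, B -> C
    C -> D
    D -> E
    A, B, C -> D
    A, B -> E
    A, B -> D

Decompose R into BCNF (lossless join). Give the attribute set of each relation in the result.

Candidate key of the original relation: {A, B}.
Within {A, B, C, D, E}: {B, E}⁺ ∩ {A, B, C, D, E} = {B, D, E}, not the whole set, so B, E -> D violates BCNF; decompose into {B, D, E} and {A, B, C, E}.
Within {B, D, E}: {D}⁺ ∩ {B, D, E} = {D, E}, not the whole set, so D -> E violates BCNF; decompose into {D, E} and {B, D}.
{D, E} is in BCNF.
{B, D} is in BCNF.
Within {A, B, C, E}: {C}⁺ ∩ {A, B, C, E} = {C, E}, not the whole set, so C -> E violates BCNF; decompose into {C, E} and {A, B, C}.
{C, E} is in BCNF.
{A, B, C} is in BCNF.

{A, B, C}; {B, D}; {C, E}; {D, E}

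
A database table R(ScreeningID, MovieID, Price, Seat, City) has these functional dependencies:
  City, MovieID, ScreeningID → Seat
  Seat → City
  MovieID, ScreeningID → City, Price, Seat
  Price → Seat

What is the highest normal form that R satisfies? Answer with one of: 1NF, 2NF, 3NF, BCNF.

2NF

Candidate key: {MovieID, ScreeningID}. Prime attributes: {MovieID, ScreeningID}.
For Seat → City we have {Seat}⁺ = {City, Seat}; {Seat} is not a superkey, so BCNF fails.
Seat → City determines the non-prime attribute {City} from a non-superkey — 3NF is violated.
No non-prime attribute depends on a proper subset of any candidate key, so 2NF holds.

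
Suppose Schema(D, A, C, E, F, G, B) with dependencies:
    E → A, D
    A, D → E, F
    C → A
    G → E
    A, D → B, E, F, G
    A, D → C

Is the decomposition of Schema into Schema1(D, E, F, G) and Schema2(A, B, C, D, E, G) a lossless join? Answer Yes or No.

Yes

Schema1 ∩ Schema2 = {D, E, G}; its closure under F is {A, B, C, D, E, F, G}.
This includes all of Schema1, so the common attributes are a superkey of Schema1 — the join is lossless.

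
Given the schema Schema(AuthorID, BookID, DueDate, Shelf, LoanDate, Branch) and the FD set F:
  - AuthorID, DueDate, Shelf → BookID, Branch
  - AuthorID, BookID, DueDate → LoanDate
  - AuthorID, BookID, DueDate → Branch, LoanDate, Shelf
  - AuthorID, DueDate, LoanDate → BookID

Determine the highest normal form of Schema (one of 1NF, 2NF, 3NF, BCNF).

Candidate keys: {AuthorID, BookID, DueDate}, {AuthorID, DueDate, LoanDate}, {AuthorID, DueDate, Shelf}. Prime attributes: {AuthorID, BookID, DueDate, LoanDate, Shelf}.
Each dependency's left side is a superkey — BCNF holds.

BCNF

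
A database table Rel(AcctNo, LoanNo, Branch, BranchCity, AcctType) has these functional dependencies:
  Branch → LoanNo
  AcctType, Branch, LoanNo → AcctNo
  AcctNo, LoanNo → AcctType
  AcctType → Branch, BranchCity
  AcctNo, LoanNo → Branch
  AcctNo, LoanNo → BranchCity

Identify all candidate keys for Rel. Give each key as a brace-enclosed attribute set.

{AcctType}⁺ = {AcctNo, AcctType, Branch, BranchCity, LoanNo} — all of the relation — so {AcctType} is a candidate key.
{AcctNo, Branch}⁺ = {AcctNo, AcctType, Branch, BranchCity, LoanNo} — all of the relation — so {AcctNo, Branch} is a candidate key.
{AcctNo, LoanNo}⁺ = {AcctNo, AcctType, Branch, BranchCity, LoanNo} — all of the relation — so {AcctNo, LoanNo} is a candidate key.
No proper subset of any of these is a key, and no other minimal superkey exists.

{AcctNo, Branch}, {AcctNo, LoanNo}, {AcctType}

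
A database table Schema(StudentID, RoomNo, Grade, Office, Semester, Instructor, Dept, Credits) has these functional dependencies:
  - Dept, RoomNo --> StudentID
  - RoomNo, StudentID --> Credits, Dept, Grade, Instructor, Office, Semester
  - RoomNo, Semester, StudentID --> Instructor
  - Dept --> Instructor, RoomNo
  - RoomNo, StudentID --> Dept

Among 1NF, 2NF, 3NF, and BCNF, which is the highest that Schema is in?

Candidate keys: {Dept}, {RoomNo, StudentID}. Prime attributes: {Dept, RoomNo, StudentID}.
The left-hand side of every FD is a superkey, so BCNF is satisfied.

BCNF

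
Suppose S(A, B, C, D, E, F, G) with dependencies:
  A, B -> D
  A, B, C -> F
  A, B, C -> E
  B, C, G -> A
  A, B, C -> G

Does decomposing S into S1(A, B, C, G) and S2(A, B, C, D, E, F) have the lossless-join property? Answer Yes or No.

Yes

The shared attributes are {A, B, C} and {A, B, C}⁺ = {A, B, C, D, E, F, G}.
This includes all of S1, so the common attributes are a superkey of S1 — the join is lossless.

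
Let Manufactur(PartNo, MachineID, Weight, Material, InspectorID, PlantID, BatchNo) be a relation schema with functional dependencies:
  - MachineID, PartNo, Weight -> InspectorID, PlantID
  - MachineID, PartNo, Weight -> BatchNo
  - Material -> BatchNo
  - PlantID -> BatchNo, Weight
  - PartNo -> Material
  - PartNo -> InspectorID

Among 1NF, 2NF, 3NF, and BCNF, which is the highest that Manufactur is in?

1NF

Candidate keys: {MachineID, PartNo, PlantID}, {MachineID, PartNo, Weight}. Prime attributes: {MachineID, PartNo, PlantID, Weight}.
Material -> BatchNo: {Material}⁺ = {BatchNo, Material}, which is not all of the attributes, so the left side is not a superkey — BCNF is violated.
Material -> BatchNo determines the non-prime attribute {BatchNo} from a non-superkey — 3NF is violated.
The proper key subset {PartNo} of {MachineID, PartNo, PlantID} determines non-prime {BatchNo, InspectorID, Material}, so the relation is not even in 2NF.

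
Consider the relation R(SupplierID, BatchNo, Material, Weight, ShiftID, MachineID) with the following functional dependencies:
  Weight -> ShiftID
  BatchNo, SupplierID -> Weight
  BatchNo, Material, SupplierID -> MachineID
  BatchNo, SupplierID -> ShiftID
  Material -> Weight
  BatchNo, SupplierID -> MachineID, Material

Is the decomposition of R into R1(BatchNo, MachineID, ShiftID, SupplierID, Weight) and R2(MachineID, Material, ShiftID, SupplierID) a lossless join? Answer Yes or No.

No

R1 ∩ R2 = {MachineID, ShiftID, SupplierID}; its closure under F is {MachineID, ShiftID, SupplierID}.
The closure covers neither R1 nor R2 entirely; the join is not lossless.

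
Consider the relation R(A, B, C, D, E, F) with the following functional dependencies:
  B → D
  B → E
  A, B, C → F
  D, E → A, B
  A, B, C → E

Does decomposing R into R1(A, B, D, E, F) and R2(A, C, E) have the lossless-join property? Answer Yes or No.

No

The shared attributes are {A, E} and {A, E}⁺ = {A, E}.
The closure covers neither R1 nor R2 entirely; the join is not lossless.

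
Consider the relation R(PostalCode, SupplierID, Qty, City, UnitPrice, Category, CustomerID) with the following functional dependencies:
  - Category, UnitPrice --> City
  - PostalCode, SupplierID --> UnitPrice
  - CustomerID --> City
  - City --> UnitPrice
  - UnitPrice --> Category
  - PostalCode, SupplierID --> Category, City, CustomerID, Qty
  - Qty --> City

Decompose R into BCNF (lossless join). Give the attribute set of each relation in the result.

{Category, City, UnitPrice}; {CustomerID, PostalCode, Qty, SupplierID}; {CustomerID, UnitPrice}

Candidate key of the original relation: {PostalCode, SupplierID}.
In {Category, City, CustomerID, PostalCode, Qty, SupplierID, UnitPrice}, {Category, UnitPrice} is not a superkey ({Category, UnitPrice}⁺ restricted to this set is {Category, City, UnitPrice}), so split on Category, UnitPrice --> City into {Category, City, UnitPrice} and {Category, CustomerID, PostalCode, Qty, SupplierID, UnitPrice}.
{Category, City, UnitPrice}: every determinant is a superkey — BCNF.
In {Category, CustomerID, PostalCode, Qty, SupplierID, UnitPrice}, {CustomerID} is not a superkey ({CustomerID}⁺ restricted to this set is {Category, CustomerID, UnitPrice}), so split on CustomerID --> Category, UnitPrice into {Category, CustomerID, UnitPrice} and {CustomerID, PostalCode, Qty, SupplierID}.
In {Category, CustomerID, UnitPrice}, {UnitPrice} is not a superkey ({UnitPrice}⁺ restricted to this set is {Category, UnitPrice}), so split on UnitPrice --> Category into {Category, UnitPrice} and {CustomerID, UnitPrice}.
{Category, UnitPrice}: every determinant is a superkey — BCNF.
{CustomerID, UnitPrice}: every determinant is a superkey — BCNF.
{CustomerID, PostalCode, Qty, SupplierID}: every determinant is a superkey — BCNF.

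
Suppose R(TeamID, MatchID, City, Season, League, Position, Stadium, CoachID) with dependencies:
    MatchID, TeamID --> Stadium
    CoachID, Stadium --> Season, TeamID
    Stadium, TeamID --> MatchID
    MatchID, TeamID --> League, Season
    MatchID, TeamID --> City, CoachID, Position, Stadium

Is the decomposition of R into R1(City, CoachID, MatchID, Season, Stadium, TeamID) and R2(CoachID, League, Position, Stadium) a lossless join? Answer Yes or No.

Yes

The shared attributes are {CoachID, Stadium} and {CoachID, Stadium}⁺ = {City, CoachID, League, MatchID, Position, Season, Stadium, TeamID}.
R1 is contained in that closure, so R1 ∩ R2 --> R1 holds and the join is lossless.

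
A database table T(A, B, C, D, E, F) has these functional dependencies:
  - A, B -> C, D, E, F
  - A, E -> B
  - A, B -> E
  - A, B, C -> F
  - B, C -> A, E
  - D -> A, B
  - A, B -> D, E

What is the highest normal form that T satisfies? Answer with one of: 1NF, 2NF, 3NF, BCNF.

BCNF

Candidate keys: {A, B}, {A, E}, {B, C}, {D}. Prime attributes: {A, B, C, D, E}.
Every FD has a superkey on the left, so the relation is in BCNF.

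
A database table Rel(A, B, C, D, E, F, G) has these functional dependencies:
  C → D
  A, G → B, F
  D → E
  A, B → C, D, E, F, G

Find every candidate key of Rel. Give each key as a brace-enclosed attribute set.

{A, B}, {A, G}

Attributes never on any right-hand side: {A} — every candidate key must contain it.
Closure of {A, B} is {A, B, C, D, E, F, G}, the whole schema; {A, B} is a candidate key.
Closure of {A, G} is {A, B, C, D, E, F, G}, the whole schema; {A, G} is a candidate key.
No proper subset of any of these is a key, and no other minimal superkey exists.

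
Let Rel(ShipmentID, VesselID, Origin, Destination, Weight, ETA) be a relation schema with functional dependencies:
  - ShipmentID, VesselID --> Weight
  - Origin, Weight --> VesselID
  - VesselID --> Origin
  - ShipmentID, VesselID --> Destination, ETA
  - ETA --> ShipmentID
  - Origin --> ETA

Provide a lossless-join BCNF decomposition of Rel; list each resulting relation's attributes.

{Destination, Origin, VesselID, Weight}; {ETA, Origin}; {ETA, ShipmentID}

Candidate keys of the original relation: {Origin, Weight}, {VesselID}.
{Destination, ETA, Origin, ShipmentID, VesselID, Weight}: {ETA} determines {ETA, ShipmentID} here but is not a superkey — split on ETA --> ShipmentID, giving {ETA, ShipmentID} and {Destination, ETA, Origin, VesselID, Weight}.
{ETA, ShipmentID} is in BCNF.
{Destination, ETA, Origin, VesselID, Weight}: {Origin} determines {ETA, Origin} here but is not a superkey — split on Origin --> ETA, giving {ETA, Origin} and {Destination, Origin, VesselID, Weight}.
{ETA, Origin} is in BCNF.
{Destination, Origin, VesselID, Weight} is in BCNF.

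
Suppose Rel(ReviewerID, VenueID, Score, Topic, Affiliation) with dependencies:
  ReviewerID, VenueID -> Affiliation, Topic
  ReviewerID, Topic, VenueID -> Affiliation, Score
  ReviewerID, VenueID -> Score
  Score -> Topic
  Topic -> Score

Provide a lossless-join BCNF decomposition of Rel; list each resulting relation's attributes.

{Affiliation, ReviewerID, Score, VenueID}; {Score, Topic}

Candidate key of the original relation: {ReviewerID, VenueID}.
In {Affiliation, ReviewerID, Score, Topic, VenueID}, {Score} is not a superkey ({Score}⁺ restricted to this set is {Score, Topic}), so split on Score -> Topic into {Score, Topic} and {Affiliation, ReviewerID, Score, VenueID}.
{Score, Topic}: every determinant is a superkey — BCNF.
{Affiliation, ReviewerID, Score, VenueID}: every determinant is a superkey — BCNF.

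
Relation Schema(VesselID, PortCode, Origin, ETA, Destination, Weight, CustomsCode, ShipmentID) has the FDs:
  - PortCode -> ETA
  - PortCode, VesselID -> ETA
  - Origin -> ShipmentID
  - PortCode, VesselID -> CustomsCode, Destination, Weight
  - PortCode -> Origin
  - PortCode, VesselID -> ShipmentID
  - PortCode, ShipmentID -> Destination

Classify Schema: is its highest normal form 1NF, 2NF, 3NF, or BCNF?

Candidate key: {PortCode, VesselID}. Prime attributes: {PortCode, VesselID}.
PortCode -> ETA breaks BCNF: {PortCode}⁺ = {Destination, ETA, Origin, PortCode, ShipmentID}, so {PortCode} is not a superkey.
PortCode -> ETA has non-prime {ETA} on the right and a non-superkey on the left, so 3NF fails.
The proper key subset {PortCode} of {PortCode, VesselID} determines non-prime {Destination, ETA, Origin, ShipmentID}, so the relation is not even in 2NF.

1NF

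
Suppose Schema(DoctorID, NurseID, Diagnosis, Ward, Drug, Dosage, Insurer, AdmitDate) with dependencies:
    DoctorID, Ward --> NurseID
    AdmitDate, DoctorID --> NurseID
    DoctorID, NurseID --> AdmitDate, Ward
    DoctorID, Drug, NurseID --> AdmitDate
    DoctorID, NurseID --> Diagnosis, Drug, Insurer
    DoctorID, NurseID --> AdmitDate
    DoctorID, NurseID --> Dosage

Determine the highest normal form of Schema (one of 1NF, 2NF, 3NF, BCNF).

BCNF

Candidate keys: {AdmitDate, DoctorID}, {DoctorID, NurseID}, {DoctorID, Ward}. Prime attributes: {AdmitDate, DoctorID, NurseID, Ward}.
The left-hand side of every FD is a superkey, so BCNF is satisfied.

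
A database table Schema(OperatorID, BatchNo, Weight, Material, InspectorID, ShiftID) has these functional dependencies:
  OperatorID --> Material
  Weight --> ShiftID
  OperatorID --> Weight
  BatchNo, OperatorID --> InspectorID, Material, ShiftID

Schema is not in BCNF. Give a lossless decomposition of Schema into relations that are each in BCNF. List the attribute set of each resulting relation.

{BatchNo, InspectorID, OperatorID}; {Material, OperatorID, Weight}; {ShiftID, Weight}

Candidate key of the original relation: {BatchNo, OperatorID}.
Within {BatchNo, InspectorID, Material, OperatorID, ShiftID, Weight}: {OperatorID}⁺ ∩ {BatchNo, InspectorID, Material, OperatorID, ShiftID, Weight} = {Material, OperatorID, ShiftID, Weight}, not the whole set, so OperatorID --> Material, ShiftID, Weight violates BCNF; decompose into {Material, OperatorID, ShiftID, Weight} and {BatchNo, InspectorID, OperatorID}.
Within {Material, OperatorID, ShiftID, Weight}: {Weight}⁺ ∩ {Material, OperatorID, ShiftID, Weight} = {ShiftID, Weight}, not the whole set, so Weight --> ShiftID violates BCNF; decompose into {ShiftID, Weight} and {Material, OperatorID, Weight}.
{ShiftID, Weight} has no BCNF violation.
{Material, OperatorID, Weight} has no BCNF violation.
{BatchNo, InspectorID, OperatorID} has no BCNF violation.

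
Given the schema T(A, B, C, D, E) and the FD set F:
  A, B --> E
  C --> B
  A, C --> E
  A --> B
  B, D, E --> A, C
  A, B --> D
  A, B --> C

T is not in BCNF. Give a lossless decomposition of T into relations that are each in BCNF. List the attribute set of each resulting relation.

Candidate keys of the original relation: {A}, {B, D, E}, {C, D, E}.
{A, B, C, D, E}: {C} determines {B, C} here but is not a superkey — split on C --> B, giving {B, C} and {A, C, D, E}.
{B, C}: every determinant is a superkey — BCNF.
{A, C, D, E}: every determinant is a superkey — BCNF.

{A, C, D, E}; {B, C}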